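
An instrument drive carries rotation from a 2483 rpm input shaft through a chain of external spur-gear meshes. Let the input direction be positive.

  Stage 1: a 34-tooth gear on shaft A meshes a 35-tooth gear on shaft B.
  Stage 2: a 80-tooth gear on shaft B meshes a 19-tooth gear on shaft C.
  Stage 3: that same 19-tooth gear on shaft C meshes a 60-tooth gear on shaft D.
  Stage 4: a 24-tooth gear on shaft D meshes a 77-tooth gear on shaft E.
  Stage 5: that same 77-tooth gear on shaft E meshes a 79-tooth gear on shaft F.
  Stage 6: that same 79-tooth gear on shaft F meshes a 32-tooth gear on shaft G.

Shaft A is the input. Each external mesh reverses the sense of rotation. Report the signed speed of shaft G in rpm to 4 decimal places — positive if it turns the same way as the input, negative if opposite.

+2412.0571 rpm (same as input, |ω| = 2412.0571 rpm)

Stage 1 [34T→35T]: ω = 2483.0000×34/35 = 2412.0571 rpm, dir flips to −; running = −2412.0571
Stage 2 [80T→19T]: ω = 2412.0571×80/19 = 10156.0301 rpm, dir flips to +; running = +10156.0301
Stage 3 [19T→60T]: ω = 10156.0301×19/60 = 3216.0762 rpm, dir flips to −; running = −3216.0762
Stage 4 [24T→77T]: ω = 3216.0762×24/77 = 1002.4134 rpm, dir flips to +; running = +1002.4134
Stage 5 [77T→79T]: ω = 1002.4134×77/79 = 977.0358 rpm, dir flips to −; running = −977.0358
Stage 6 [79T→32T]: ω = 977.0358×79/32 = 2412.0571 rpm, dir flips to +; running = +2412.0571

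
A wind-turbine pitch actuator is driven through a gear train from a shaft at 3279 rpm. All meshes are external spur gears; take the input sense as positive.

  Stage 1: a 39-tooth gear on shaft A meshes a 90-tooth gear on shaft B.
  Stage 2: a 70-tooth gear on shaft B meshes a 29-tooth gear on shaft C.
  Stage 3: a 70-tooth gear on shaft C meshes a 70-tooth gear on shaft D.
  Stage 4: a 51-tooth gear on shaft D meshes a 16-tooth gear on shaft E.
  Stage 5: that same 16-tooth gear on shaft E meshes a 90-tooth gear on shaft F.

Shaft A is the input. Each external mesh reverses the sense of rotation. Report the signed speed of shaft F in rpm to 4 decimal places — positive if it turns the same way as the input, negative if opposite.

-1943.5299 rpm (opposite to input, |ω| = 1943.5299 rpm)

Stage 1 [39T→90T]: ω = 3279.0000×39/90 = 1420.9000 rpm, dir flips to −; running = −1420.9000
Stage 2 [70T→29T]: ω = 1420.9000×70/29 = 3429.7586 rpm, dir flips to +; running = +3429.7586
Stage 3 [70T→70T]: ω = 3429.7586×70/70 = 3429.7586 rpm, dir flips to −; running = −3429.7586
Stage 4 [51T→16T]: ω = 3429.7586×51/16 = 10932.3556 rpm, dir flips to +; running = +10932.3556
Stage 5 [16T→90T]: ω = 10932.3556×16/90 = 1943.5299 rpm, dir flips to −; running = −1943.5299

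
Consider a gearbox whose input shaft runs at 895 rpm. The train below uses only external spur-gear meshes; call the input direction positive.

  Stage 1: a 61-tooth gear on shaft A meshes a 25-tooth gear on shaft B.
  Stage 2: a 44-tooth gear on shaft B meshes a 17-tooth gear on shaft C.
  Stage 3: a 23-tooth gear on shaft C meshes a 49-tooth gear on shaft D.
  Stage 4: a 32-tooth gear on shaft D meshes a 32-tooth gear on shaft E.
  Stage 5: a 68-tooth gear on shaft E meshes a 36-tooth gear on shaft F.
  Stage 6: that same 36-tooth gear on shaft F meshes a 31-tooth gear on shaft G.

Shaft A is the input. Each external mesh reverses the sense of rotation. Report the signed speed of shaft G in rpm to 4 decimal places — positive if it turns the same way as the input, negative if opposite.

+5819.6329 rpm (same as input, |ω| = 5819.6329 rpm)

Stage 1 [61T→25T]: ω = 895.0000×61/25 = 2183.8000 rpm, dir flips to −; running = −2183.8000
Stage 2 [44T→17T]: ω = 2183.8000×44/17 = 5652.1882 rpm, dir flips to +; running = +5652.1882
Stage 3 [23T→49T]: ω = 5652.1882×23/49 = 2653.0679 rpm, dir flips to −; running = −2653.0679
Stage 4 [32T→32T]: ω = 2653.0679×32/32 = 2653.0679 rpm, dir flips to +; running = +2653.0679
Stage 5 [68T→36T]: ω = 2653.0679×68/36 = 5011.3506 rpm, dir flips to −; running = −5011.3506
Stage 6 [36T→31T]: ω = 5011.3506×36/31 = 5819.6329 rpm, dir flips to +; running = +5819.6329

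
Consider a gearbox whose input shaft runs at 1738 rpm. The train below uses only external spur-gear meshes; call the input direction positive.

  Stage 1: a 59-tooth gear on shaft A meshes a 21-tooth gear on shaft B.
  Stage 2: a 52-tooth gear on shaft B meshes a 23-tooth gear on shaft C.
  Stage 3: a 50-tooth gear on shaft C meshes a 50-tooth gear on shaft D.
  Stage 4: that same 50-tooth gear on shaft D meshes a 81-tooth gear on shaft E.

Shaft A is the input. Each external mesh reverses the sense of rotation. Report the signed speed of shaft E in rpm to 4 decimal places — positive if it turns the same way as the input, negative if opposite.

+6814.6410 rpm (same as input, |ω| = 6814.6410 rpm)

Stage 1 [59T→21T]: ω = 1738.0000×59/21 = 4882.9524 rpm, dir flips to −; running = −4882.9524
Stage 2 [52T→23T]: ω = 4882.9524×52/23 = 11039.7184 rpm, dir flips to +; running = +11039.7184
Stage 3 [50T→50T]: ω = 11039.7184×50/50 = 11039.7184 rpm, dir flips to −; running = −11039.7184
Stage 4 [50T→81T]: ω = 11039.7184×50/81 = 6814.6410 rpm, dir flips to +; running = +6814.6410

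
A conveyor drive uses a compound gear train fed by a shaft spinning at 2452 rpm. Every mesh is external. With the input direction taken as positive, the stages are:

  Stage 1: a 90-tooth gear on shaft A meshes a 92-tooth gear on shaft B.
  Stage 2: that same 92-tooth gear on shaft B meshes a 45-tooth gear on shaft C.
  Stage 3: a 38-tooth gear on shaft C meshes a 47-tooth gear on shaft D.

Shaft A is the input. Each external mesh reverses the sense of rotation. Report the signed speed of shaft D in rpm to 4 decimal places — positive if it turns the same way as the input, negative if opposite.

Stage 1 [90T→92T]: ω = 2452.0000×90/92 = 2398.6957 rpm, dir flips to −; running = −2398.6957
Stage 2 [92T→45T]: ω = 2398.6957×92/45 = 4904.0000 rpm, dir flips to +; running = +4904.0000
Stage 3 [38T→47T]: ω = 4904.0000×38/47 = 3964.9362 rpm, dir flips to −; running = −3964.9362

-3964.9362 rpm (opposite to input, |ω| = 3964.9362 rpm)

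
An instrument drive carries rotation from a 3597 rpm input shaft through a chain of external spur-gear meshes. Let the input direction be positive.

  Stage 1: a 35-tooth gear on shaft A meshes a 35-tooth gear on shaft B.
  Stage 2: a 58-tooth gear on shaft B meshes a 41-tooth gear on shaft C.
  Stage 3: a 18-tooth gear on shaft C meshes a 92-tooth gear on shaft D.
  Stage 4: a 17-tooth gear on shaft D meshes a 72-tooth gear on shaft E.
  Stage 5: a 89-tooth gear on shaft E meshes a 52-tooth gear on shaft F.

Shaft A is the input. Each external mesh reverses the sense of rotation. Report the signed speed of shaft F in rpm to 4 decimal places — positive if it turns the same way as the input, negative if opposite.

Stage 1 [35T→35T]: ω = 3597.0000×35/35 = 3597.0000 rpm, dir flips to −; running = −3597.0000
Stage 2 [58T→41T]: ω = 3597.0000×58/41 = 5088.4390 rpm, dir flips to +; running = +5088.4390
Stage 3 [18T→92T]: ω = 5088.4390×18/92 = 995.5642 rpm, dir flips to −; running = −995.5642
Stage 4 [17T→72T]: ω = 995.5642×17/72 = 235.0638 rpm, dir flips to +; running = +235.0638
Stage 5 [89T→52T]: ω = 235.0638×89/52 = 402.3207 rpm, dir flips to −; running = −402.3207

-402.3207 rpm (opposite to input, |ω| = 402.3207 rpm)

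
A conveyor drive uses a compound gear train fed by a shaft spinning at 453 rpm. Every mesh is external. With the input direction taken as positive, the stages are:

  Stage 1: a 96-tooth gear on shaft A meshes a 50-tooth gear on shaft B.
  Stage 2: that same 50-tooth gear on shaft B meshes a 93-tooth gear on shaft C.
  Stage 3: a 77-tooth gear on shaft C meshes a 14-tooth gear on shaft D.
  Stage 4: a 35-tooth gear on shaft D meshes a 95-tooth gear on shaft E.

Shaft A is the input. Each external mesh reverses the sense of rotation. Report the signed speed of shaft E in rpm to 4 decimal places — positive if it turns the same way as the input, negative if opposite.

Stage 1 [96T→50T]: ω = 453.0000×96/50 = 869.7600 rpm, dir flips to −; running = −869.7600
Stage 2 [50T→93T]: ω = 869.7600×50/93 = 467.6129 rpm, dir flips to +; running = +467.6129
Stage 3 [77T→14T]: ω = 467.6129×77/14 = 2571.8710 rpm, dir flips to −; running = −2571.8710
Stage 4 [35T→95T]: ω = 2571.8710×35/95 = 947.5314 rpm, dir flips to +; running = +947.5314

+947.5314 rpm (same as input, |ω| = 947.5314 rpm)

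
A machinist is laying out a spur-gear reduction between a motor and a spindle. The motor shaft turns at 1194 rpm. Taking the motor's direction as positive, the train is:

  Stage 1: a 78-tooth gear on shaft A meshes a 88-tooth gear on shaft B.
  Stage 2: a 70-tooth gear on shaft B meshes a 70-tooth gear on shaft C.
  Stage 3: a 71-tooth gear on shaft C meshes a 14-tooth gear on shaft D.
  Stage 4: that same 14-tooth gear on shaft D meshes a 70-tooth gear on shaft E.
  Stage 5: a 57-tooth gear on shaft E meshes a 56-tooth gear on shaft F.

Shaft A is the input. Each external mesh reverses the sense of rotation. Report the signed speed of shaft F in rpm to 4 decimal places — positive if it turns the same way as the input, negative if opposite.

-1092.6055 rpm (opposite to input, |ω| = 1092.6055 rpm)

Stage 1 [78T→88T]: ω = 1194.0000×78/88 = 1058.3182 rpm, dir flips to −; running = −1058.3182
Stage 2 [70T→70T]: ω = 1058.3182×70/70 = 1058.3182 rpm, dir flips to +; running = +1058.3182
Stage 3 [71T→14T]: ω = 1058.3182×71/14 = 5367.1851 rpm, dir flips to −; running = −5367.1851
Stage 4 [14T→70T]: ω = 5367.1851×14/70 = 1073.4370 rpm, dir flips to +; running = +1073.4370
Stage 5 [57T→56T]: ω = 1073.4370×57/56 = 1092.6055 rpm, dir flips to −; running = −1092.6055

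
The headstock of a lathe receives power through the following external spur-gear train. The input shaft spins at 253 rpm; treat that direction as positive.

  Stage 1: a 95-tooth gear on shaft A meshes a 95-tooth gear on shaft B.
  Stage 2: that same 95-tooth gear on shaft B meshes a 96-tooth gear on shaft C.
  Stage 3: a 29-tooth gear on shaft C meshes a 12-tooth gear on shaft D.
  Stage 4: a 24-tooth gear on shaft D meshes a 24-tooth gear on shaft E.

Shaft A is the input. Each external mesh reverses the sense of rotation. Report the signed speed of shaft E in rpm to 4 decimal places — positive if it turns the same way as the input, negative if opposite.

+605.0477 rpm (same as input, |ω| = 605.0477 rpm)

Stage 1 [95T→95T]: ω = 253.0000×95/95 = 253.0000 rpm, dir flips to −; running = −253.0000
Stage 2 [95T→96T]: ω = 253.0000×95/96 = 250.3646 rpm, dir flips to +; running = +250.3646
Stage 3 [29T→12T]: ω = 250.3646×29/12 = 605.0477 rpm, dir flips to −; running = −605.0477
Stage 4 [24T→24T]: ω = 605.0477×24/24 = 605.0477 rpm, dir flips to +; running = +605.0477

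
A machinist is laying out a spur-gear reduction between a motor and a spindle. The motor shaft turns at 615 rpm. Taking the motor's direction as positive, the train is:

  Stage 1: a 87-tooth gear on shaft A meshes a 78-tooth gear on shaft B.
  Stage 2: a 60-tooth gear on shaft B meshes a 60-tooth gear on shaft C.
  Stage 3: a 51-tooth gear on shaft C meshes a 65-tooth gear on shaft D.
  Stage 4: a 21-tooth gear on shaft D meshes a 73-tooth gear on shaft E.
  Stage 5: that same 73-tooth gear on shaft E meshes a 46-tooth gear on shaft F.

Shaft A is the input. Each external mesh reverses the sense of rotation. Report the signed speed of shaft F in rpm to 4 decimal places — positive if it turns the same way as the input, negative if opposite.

-245.7073 rpm (opposite to input, |ω| = 245.7073 rpm)

Stage 1 [87T→78T]: ω = 615.0000×87/78 = 685.9615 rpm, dir flips to −; running = −685.9615
Stage 2 [60T→60T]: ω = 685.9615×60/60 = 685.9615 rpm, dir flips to +; running = +685.9615
Stage 3 [51T→65T]: ω = 685.9615×51/65 = 538.2160 rpm, dir flips to −; running = −538.2160
Stage 4 [21T→73T]: ω = 538.2160×21/73 = 154.8293 rpm, dir flips to +; running = +154.8293
Stage 5 [73T→46T]: ω = 154.8293×73/46 = 245.7073 rpm, dir flips to −; running = −245.7073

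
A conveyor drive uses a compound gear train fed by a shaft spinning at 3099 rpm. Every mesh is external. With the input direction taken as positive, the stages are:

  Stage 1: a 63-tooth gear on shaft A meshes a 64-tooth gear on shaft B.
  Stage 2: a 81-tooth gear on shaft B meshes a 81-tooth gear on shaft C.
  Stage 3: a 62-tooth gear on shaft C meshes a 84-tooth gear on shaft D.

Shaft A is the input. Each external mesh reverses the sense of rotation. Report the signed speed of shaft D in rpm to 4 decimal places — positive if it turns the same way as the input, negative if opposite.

-2251.6172 rpm (opposite to input, |ω| = 2251.6172 rpm)

Stage 1 [63T→64T]: ω = 3099.0000×63/64 = 3050.5781 rpm, dir flips to −; running = −3050.5781
Stage 2 [81T→81T]: ω = 3050.5781×81/81 = 3050.5781 rpm, dir flips to +; running = +3050.5781
Stage 3 [62T→84T]: ω = 3050.5781×62/84 = 2251.6172 rpm, dir flips to −; running = −2251.6172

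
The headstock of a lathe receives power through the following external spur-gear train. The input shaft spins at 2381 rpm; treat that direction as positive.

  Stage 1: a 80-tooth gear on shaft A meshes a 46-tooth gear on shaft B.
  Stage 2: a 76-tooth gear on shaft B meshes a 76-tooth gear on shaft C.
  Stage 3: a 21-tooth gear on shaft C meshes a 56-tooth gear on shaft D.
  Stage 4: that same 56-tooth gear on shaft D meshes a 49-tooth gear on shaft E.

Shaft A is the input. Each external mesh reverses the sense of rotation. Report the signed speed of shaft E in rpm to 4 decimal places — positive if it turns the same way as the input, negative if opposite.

Stage 1 [80T→46T]: ω = 2381.0000×80/46 = 4140.8696 rpm, dir flips to −; running = −4140.8696
Stage 2 [76T→76T]: ω = 4140.8696×76/76 = 4140.8696 rpm, dir flips to +; running = +4140.8696
Stage 3 [21T→56T]: ω = 4140.8696×21/56 = 1552.8261 rpm, dir flips to −; running = −1552.8261
Stage 4 [56T→49T]: ω = 1552.8261×56/49 = 1774.6584 rpm, dir flips to +; running = +1774.6584

+1774.6584 rpm (same as input, |ω| = 1774.6584 rpm)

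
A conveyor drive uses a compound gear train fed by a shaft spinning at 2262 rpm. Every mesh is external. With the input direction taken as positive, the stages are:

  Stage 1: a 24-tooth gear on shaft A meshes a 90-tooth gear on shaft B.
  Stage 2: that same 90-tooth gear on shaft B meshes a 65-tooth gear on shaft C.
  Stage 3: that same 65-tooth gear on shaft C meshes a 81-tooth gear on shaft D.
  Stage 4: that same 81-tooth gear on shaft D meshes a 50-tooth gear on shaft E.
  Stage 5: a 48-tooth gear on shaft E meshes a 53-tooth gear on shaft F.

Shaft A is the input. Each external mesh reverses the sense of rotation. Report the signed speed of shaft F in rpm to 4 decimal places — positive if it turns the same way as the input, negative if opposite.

-983.3298 rpm (opposite to input, |ω| = 983.3298 rpm)

Stage 1 [24T→90T]: ω = 2262.0000×24/90 = 603.2000 rpm, dir flips to −; running = −603.2000
Stage 2 [90T→65T]: ω = 603.2000×90/65 = 835.2000 rpm, dir flips to +; running = +835.2000
Stage 3 [65T→81T]: ω = 835.2000×65/81 = 670.2222 rpm, dir flips to −; running = −670.2222
Stage 4 [81T→50T]: ω = 670.2222×81/50 = 1085.7600 rpm, dir flips to +; running = +1085.7600
Stage 5 [48T→53T]: ω = 1085.7600×48/53 = 983.3298 rpm, dir flips to −; running = −983.3298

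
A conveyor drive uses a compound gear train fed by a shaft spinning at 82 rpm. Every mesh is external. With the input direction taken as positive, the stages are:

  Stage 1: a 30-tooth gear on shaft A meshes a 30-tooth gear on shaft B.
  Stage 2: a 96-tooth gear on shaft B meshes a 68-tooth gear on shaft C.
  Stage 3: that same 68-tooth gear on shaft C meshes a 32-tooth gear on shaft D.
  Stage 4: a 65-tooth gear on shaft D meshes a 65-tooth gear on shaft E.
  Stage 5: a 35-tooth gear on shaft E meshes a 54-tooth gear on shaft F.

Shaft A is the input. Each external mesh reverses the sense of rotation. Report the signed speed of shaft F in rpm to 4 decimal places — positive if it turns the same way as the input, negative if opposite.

-159.4444 rpm (opposite to input, |ω| = 159.4444 rpm)

Stage 1 [30T→30T]: ω = 82.0000×30/30 = 82.0000 rpm, dir flips to −; running = −82.0000
Stage 2 [96T→68T]: ω = 82.0000×96/68 = 115.7647 rpm, dir flips to +; running = +115.7647
Stage 3 [68T→32T]: ω = 115.7647×68/32 = 246.0000 rpm, dir flips to −; running = −246.0000
Stage 4 [65T→65T]: ω = 246.0000×65/65 = 246.0000 rpm, dir flips to +; running = +246.0000
Stage 5 [35T→54T]: ω = 246.0000×35/54 = 159.4444 rpm, dir flips to −; running = −159.4444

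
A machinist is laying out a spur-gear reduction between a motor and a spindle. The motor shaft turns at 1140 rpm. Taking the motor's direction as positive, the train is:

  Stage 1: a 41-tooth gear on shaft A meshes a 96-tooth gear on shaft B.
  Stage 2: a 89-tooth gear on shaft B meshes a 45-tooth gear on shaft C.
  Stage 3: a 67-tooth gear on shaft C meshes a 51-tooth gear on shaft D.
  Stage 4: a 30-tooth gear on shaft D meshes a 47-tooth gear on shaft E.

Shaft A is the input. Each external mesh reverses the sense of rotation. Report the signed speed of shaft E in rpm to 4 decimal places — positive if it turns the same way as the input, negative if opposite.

Stage 1 [41T→96T]: ω = 1140.0000×41/96 = 486.8750 rpm, dir flips to −; running = −486.8750
Stage 2 [89T→45T]: ω = 486.8750×89/45 = 962.9306 rpm, dir flips to +; running = +962.9306
Stage 3 [67T→51T]: ω = 962.9306×67/51 = 1265.0264 rpm, dir flips to −; running = −1265.0264
Stage 4 [30T→47T]: ω = 1265.0264×30/47 = 807.4637 rpm, dir flips to +; running = +807.4637

+807.4637 rpm (same as input, |ω| = 807.4637 rpm)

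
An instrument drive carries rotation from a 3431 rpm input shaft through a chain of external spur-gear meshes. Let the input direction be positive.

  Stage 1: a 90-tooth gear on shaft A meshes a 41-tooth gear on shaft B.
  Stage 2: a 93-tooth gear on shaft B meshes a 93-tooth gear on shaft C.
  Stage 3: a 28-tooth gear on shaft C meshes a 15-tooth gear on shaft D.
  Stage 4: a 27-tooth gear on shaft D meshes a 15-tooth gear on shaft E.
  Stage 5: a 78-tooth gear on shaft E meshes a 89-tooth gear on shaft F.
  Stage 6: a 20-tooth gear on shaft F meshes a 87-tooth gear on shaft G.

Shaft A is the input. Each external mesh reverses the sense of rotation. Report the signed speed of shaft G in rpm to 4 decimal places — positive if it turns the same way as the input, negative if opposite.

+5098.4010 rpm (same as input, |ω| = 5098.4010 rpm)

Stage 1 [90T→41T]: ω = 3431.0000×90/41 = 7531.4634 rpm, dir flips to −; running = −7531.4634
Stage 2 [93T→93T]: ω = 7531.4634×93/93 = 7531.4634 rpm, dir flips to +; running = +7531.4634
Stage 3 [28T→15T]: ω = 7531.4634×28/15 = 14058.7317 rpm, dir flips to −; running = −14058.7317
Stage 4 [27T→15T]: ω = 14058.7317×27/15 = 25305.7171 rpm, dir flips to +; running = +25305.7171
Stage 5 [78T→89T]: ω = 25305.7171×78/89 = 22178.0442 rpm, dir flips to −; running = −22178.0442
Stage 6 [20T→87T]: ω = 22178.0442×20/87 = 5098.4010 rpm, dir flips to +; running = +5098.4010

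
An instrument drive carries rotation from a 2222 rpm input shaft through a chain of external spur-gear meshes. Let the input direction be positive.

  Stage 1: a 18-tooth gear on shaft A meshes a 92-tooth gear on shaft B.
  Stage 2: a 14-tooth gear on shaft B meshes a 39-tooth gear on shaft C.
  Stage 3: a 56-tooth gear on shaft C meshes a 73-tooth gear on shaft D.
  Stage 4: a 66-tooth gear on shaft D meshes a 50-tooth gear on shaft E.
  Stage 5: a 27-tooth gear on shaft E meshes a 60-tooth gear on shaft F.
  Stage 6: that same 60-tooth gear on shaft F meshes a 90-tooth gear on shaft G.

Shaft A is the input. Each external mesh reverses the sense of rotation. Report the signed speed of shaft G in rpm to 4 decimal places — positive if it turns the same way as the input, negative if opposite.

+47.4081 rpm (same as input, |ω| = 47.4081 rpm)

Stage 1 [18T→92T]: ω = 2222.0000×18/92 = 434.7391 rpm, dir flips to −; running = −434.7391
Stage 2 [14T→39T]: ω = 434.7391×14/39 = 156.0602 rpm, dir flips to +; running = +156.0602
Stage 3 [56T→73T]: ω = 156.0602×56/73 = 119.7174 rpm, dir flips to −; running = −119.7174
Stage 4 [66T→50T]: ω = 119.7174×66/50 = 158.0270 rpm, dir flips to +; running = +158.0270
Stage 5 [27T→60T]: ω = 158.0270×27/60 = 71.1121 rpm, dir flips to −; running = −71.1121
Stage 6 [60T→90T]: ω = 71.1121×60/90 = 47.4081 rpm, dir flips to +; running = +47.4081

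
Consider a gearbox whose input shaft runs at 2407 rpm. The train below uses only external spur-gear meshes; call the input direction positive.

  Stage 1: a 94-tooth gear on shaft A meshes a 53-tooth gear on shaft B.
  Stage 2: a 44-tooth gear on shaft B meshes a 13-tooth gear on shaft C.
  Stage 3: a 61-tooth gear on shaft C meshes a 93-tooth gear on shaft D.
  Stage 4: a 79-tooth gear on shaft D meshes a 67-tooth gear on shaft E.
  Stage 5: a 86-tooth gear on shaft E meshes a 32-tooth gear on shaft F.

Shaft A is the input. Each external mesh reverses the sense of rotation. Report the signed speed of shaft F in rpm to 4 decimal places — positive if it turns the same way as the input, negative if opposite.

Stage 1 [94T→53T]: ω = 2407.0000×94/53 = 4269.0189 rpm, dir flips to −; running = −4269.0189
Stage 2 [44T→13T]: ω = 4269.0189×44/13 = 14448.9869 rpm, dir flips to +; running = +14448.9869
Stage 3 [61T→93T]: ω = 14448.9869×61/93 = 9477.2925 rpm, dir flips to −; running = −9477.2925
Stage 4 [79T→67T]: ω = 9477.2925×79/67 = 11174.7180 rpm, dir flips to +; running = +11174.7180
Stage 5 [86T→32T]: ω = 11174.7180×86/32 = 30032.0547 rpm, dir flips to −; running = −30032.0547

-30032.0547 rpm (opposite to input, |ω| = 30032.0547 rpm)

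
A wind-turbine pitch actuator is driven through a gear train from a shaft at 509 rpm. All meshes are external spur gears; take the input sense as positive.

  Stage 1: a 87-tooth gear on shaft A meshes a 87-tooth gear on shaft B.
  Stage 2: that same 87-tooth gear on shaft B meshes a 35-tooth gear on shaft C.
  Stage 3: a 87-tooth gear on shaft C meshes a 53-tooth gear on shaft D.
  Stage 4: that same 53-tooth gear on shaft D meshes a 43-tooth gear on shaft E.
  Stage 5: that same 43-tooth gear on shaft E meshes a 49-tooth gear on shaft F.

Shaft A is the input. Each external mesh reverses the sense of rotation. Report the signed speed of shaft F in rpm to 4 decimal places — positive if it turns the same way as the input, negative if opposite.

-2246.4262 rpm (opposite to input, |ω| = 2246.4262 rpm)

Stage 1 [87T→87T]: ω = 509.0000×87/87 = 509.0000 rpm, dir flips to −; running = −509.0000
Stage 2 [87T→35T]: ω = 509.0000×87/35 = 1265.2286 rpm, dir flips to +; running = +1265.2286
Stage 3 [87T→53T]: ω = 1265.2286×87/53 = 2076.8846 rpm, dir flips to −; running = −2076.8846
Stage 4 [53T→43T]: ω = 2076.8846×53/43 = 2559.8811 rpm, dir flips to +; running = +2559.8811
Stage 5 [43T→49T]: ω = 2559.8811×43/49 = 2246.4262 rpm, dir flips to −; running = −2246.4262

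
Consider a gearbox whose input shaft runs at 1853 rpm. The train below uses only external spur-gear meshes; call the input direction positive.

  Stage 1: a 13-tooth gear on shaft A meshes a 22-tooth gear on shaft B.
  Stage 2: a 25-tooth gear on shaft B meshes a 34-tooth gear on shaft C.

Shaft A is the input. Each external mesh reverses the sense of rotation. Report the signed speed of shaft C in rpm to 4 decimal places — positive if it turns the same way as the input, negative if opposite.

Stage 1 [13T→22T]: ω = 1853.0000×13/22 = 1094.9545 rpm, dir flips to −; running = −1094.9545
Stage 2 [25T→34T]: ω = 1094.9545×25/34 = 805.1136 rpm, dir flips to +; running = +805.1136

+805.1136 rpm (same as input, |ω| = 805.1136 rpm)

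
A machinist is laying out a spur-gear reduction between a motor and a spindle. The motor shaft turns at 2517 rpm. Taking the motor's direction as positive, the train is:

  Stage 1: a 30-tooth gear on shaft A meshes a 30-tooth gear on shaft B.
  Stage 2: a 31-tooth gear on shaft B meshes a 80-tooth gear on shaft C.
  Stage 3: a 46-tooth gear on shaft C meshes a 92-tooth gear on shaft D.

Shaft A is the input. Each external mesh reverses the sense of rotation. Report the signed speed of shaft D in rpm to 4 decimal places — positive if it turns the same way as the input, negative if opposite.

Stage 1 [30T→30T]: ω = 2517.0000×30/30 = 2517.0000 rpm, dir flips to −; running = −2517.0000
Stage 2 [31T→80T]: ω = 2517.0000×31/80 = 975.3375 rpm, dir flips to +; running = +975.3375
Stage 3 [46T→92T]: ω = 975.3375×46/92 = 487.6687 rpm, dir flips to −; running = −487.6687

-487.6687 rpm (opposite to input, |ω| = 487.6687 rpm)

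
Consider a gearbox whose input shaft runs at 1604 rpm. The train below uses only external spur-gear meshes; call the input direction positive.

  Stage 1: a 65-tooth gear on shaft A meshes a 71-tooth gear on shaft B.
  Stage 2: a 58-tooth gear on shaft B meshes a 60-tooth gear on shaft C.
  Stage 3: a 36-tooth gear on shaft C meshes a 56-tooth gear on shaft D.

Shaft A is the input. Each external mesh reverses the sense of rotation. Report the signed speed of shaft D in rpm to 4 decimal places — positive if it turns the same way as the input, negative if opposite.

Stage 1 [65T→71T]: ω = 1604.0000×65/71 = 1468.4507 rpm, dir flips to −; running = −1468.4507
Stage 2 [58T→60T]: ω = 1468.4507×58/60 = 1419.5023 rpm, dir flips to +; running = +1419.5023
Stage 3 [36T→56T]: ω = 1419.5023×36/56 = 912.5372 rpm, dir flips to −; running = −912.5372

-912.5372 rpm (opposite to input, |ω| = 912.5372 rpm)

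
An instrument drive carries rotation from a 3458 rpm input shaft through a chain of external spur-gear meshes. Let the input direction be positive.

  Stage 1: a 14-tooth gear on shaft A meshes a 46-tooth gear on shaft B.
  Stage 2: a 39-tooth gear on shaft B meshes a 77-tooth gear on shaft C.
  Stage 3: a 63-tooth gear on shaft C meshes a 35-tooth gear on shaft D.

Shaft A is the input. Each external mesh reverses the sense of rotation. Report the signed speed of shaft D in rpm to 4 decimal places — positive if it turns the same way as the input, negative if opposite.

Stage 1 [14T→46T]: ω = 3458.0000×14/46 = 1052.4348 rpm, dir flips to −; running = −1052.4348
Stage 2 [39T→77T]: ω = 1052.4348×39/77 = 533.0514 rpm, dir flips to +; running = +533.0514
Stage 3 [63T→35T]: ω = 533.0514×63/35 = 959.4925 rpm, dir flips to −; running = −959.4925

-959.4925 rpm (opposite to input, |ω| = 959.4925 rpm)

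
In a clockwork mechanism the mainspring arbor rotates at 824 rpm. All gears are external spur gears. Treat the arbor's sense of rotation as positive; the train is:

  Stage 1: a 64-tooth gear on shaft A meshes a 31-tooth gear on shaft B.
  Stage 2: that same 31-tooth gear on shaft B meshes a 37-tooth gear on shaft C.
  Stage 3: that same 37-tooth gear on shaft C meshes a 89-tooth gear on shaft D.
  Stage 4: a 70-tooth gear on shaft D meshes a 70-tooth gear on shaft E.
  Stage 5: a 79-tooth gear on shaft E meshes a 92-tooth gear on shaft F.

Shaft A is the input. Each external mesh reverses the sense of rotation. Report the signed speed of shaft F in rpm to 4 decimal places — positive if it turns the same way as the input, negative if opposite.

-508.8109 rpm (opposite to input, |ω| = 508.8109 rpm)

Stage 1 [64T→31T]: ω = 824.0000×64/31 = 1701.1613 rpm, dir flips to −; running = −1701.1613
Stage 2 [31T→37T]: ω = 1701.1613×31/37 = 1425.2973 rpm, dir flips to +; running = +1425.2973
Stage 3 [37T→89T]: ω = 1425.2973×37/89 = 592.5393 rpm, dir flips to −; running = −592.5393
Stage 4 [70T→70T]: ω = 592.5393×70/70 = 592.5393 rpm, dir flips to +; running = +592.5393
Stage 5 [79T→92T]: ω = 592.5393×79/92 = 508.8109 rpm, dir flips to −; running = −508.8109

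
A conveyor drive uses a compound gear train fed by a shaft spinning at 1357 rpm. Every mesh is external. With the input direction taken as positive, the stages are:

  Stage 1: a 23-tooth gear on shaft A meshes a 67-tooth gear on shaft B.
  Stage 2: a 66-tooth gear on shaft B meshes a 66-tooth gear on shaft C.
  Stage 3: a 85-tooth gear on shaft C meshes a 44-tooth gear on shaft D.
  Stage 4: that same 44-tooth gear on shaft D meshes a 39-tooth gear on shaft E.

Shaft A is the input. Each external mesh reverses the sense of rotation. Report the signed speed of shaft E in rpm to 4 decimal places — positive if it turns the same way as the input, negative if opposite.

+1015.2832 rpm (same as input, |ω| = 1015.2832 rpm)

Stage 1 [23T→67T]: ω = 1357.0000×23/67 = 465.8358 rpm, dir flips to −; running = −465.8358
Stage 2 [66T→66T]: ω = 465.8358×66/66 = 465.8358 rpm, dir flips to +; running = +465.8358
Stage 3 [85T→44T]: ω = 465.8358×85/44 = 899.9101 rpm, dir flips to −; running = −899.9101
Stage 4 [44T→39T]: ω = 899.9101×44/39 = 1015.2832 rpm, dir flips to +; running = +1015.2832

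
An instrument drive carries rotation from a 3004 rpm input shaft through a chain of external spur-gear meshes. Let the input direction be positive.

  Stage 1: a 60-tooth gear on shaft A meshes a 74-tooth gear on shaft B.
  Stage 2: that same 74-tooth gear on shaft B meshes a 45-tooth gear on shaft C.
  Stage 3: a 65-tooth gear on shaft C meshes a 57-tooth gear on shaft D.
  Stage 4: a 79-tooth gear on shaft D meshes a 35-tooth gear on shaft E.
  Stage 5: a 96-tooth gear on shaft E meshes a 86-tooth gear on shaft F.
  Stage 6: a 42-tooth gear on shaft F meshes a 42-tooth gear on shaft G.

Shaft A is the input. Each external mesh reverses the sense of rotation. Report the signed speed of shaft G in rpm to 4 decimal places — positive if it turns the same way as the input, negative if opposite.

Stage 1 [60T→74T]: ω = 3004.0000×60/74 = 2435.6757 rpm, dir flips to −; running = −2435.6757
Stage 2 [74T→45T]: ω = 2435.6757×74/45 = 4005.3333 rpm, dir flips to +; running = +4005.3333
Stage 3 [65T→57T]: ω = 4005.3333×65/57 = 4567.4854 rpm, dir flips to −; running = −4567.4854
Stage 4 [79T→35T]: ω = 4567.4854×79/35 = 10309.4670 rpm, dir flips to +; running = +10309.4670
Stage 5 [96T→86T]: ω = 10309.4670×96/86 = 11508.2422 rpm, dir flips to −; running = −11508.2422
Stage 6 [42T→42T]: ω = 11508.2422×42/42 = 11508.2422 rpm, dir flips to +; running = +11508.2422

+11508.2422 rpm (same as input, |ω| = 11508.2422 rpm)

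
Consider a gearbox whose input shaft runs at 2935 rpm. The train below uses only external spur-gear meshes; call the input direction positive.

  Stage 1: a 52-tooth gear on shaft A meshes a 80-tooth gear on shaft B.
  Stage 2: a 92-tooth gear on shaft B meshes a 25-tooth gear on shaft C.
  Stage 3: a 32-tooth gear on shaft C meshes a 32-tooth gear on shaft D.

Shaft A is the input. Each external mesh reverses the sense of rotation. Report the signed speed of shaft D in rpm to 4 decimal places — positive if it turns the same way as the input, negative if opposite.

-7020.5200 rpm (opposite to input, |ω| = 7020.5200 rpm)

Stage 1 [52T→80T]: ω = 2935.0000×52/80 = 1907.7500 rpm, dir flips to −; running = −1907.7500
Stage 2 [92T→25T]: ω = 1907.7500×92/25 = 7020.5200 rpm, dir flips to +; running = +7020.5200
Stage 3 [32T→32T]: ω = 7020.5200×32/32 = 7020.5200 rpm, dir flips to −; running = −7020.5200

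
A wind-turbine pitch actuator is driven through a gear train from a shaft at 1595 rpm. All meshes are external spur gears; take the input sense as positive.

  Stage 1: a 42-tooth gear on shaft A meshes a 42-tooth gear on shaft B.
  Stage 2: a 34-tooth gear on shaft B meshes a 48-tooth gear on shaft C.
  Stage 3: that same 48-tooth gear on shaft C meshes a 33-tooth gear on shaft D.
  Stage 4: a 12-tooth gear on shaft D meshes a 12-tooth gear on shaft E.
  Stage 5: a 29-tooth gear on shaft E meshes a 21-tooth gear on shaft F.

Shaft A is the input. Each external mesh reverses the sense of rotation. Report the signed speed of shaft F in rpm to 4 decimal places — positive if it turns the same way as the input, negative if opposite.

Stage 1 [42T→42T]: ω = 1595.0000×42/42 = 1595.0000 rpm, dir flips to −; running = −1595.0000
Stage 2 [34T→48T]: ω = 1595.0000×34/48 = 1129.7917 rpm, dir flips to +; running = +1129.7917
Stage 3 [48T→33T]: ω = 1129.7917×48/33 = 1643.3333 rpm, dir flips to −; running = −1643.3333
Stage 4 [12T→12T]: ω = 1643.3333×12/12 = 1643.3333 rpm, dir flips to +; running = +1643.3333
Stage 5 [29T→21T]: ω = 1643.3333×29/21 = 2269.3651 rpm, dir flips to −; running = −2269.3651

-2269.3651 rpm (opposite to input, |ω| = 2269.3651 rpm)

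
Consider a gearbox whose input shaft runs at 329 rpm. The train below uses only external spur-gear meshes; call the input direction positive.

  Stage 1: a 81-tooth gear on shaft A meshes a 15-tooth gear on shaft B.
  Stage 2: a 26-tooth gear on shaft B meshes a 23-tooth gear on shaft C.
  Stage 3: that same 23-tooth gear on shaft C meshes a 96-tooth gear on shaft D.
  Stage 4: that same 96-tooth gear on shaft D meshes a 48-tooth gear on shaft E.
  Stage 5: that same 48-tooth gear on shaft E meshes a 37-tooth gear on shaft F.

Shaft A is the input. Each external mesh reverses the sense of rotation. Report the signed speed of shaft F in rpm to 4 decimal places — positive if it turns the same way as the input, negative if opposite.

-1248.4216 rpm (opposite to input, |ω| = 1248.4216 rpm)

Stage 1 [81T→15T]: ω = 329.0000×81/15 = 1776.6000 rpm, dir flips to −; running = −1776.6000
Stage 2 [26T→23T]: ω = 1776.6000×26/23 = 2008.3304 rpm, dir flips to +; running = +2008.3304
Stage 3 [23T→96T]: ω = 2008.3304×23/96 = 481.1625 rpm, dir flips to −; running = −481.1625
Stage 4 [96T→48T]: ω = 481.1625×96/48 = 962.3250 rpm, dir flips to +; running = +962.3250
Stage 5 [48T→37T]: ω = 962.3250×48/37 = 1248.4216 rpm, dir flips to −; running = −1248.4216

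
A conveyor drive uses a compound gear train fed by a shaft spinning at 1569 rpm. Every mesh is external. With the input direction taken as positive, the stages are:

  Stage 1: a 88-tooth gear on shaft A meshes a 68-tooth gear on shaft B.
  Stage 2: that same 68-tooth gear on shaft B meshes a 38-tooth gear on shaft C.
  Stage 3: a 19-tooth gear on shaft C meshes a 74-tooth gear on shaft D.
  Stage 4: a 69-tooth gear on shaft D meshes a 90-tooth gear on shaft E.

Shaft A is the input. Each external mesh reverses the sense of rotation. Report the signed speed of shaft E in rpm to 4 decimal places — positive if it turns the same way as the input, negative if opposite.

Stage 1 [88T→68T]: ω = 1569.0000×88/68 = 2030.4706 rpm, dir flips to −; running = −2030.4706
Stage 2 [68T→38T]: ω = 2030.4706×68/38 = 3633.4737 rpm, dir flips to +; running = +3633.4737
Stage 3 [19T→74T]: ω = 3633.4737×19/74 = 932.9189 rpm, dir flips to −; running = −932.9189
Stage 4 [69T→90T]: ω = 932.9189×69/90 = 715.2378 rpm, dir flips to +; running = +715.2378

+715.2378 rpm (same as input, |ω| = 715.2378 rpm)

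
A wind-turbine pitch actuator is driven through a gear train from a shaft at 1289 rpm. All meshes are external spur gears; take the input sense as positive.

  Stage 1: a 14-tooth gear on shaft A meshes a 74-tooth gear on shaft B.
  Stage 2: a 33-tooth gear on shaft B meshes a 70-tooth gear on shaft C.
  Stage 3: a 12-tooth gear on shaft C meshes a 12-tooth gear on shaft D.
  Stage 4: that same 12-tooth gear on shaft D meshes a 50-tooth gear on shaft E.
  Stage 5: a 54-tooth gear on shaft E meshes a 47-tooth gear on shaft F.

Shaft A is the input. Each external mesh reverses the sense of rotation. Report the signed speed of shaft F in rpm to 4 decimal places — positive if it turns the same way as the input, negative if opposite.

-31.7009 rpm (opposite to input, |ω| = 31.7009 rpm)

Stage 1 [14T→74T]: ω = 1289.0000×14/74 = 243.8649 rpm, dir flips to −; running = −243.8649
Stage 2 [33T→70T]: ω = 243.8649×33/70 = 114.9649 rpm, dir flips to +; running = +114.9649
Stage 3 [12T→12T]: ω = 114.9649×12/12 = 114.9649 rpm, dir flips to −; running = −114.9649
Stage 4 [12T→50T]: ω = 114.9649×12/50 = 27.5916 rpm, dir flips to +; running = +27.5916
Stage 5 [54T→47T]: ω = 27.5916×54/47 = 31.7009 rpm, dir flips to −; running = −31.7009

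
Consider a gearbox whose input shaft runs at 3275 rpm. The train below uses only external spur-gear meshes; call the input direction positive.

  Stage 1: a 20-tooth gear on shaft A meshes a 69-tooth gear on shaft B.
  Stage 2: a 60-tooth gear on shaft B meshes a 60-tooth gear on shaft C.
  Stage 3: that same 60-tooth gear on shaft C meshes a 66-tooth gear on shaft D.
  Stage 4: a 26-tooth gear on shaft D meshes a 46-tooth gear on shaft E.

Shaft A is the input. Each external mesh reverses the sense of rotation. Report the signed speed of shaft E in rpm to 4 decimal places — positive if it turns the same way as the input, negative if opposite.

+487.7699 rpm (same as input, |ω| = 487.7699 rpm)

Stage 1 [20T→69T]: ω = 3275.0000×20/69 = 949.2754 rpm, dir flips to −; running = −949.2754
Stage 2 [60T→60T]: ω = 949.2754×60/60 = 949.2754 rpm, dir flips to +; running = +949.2754
Stage 3 [60T→66T]: ω = 949.2754×60/66 = 862.9776 rpm, dir flips to −; running = −862.9776
Stage 4 [26T→46T]: ω = 862.9776×26/46 = 487.7699 rpm, dir flips to +; running = +487.7699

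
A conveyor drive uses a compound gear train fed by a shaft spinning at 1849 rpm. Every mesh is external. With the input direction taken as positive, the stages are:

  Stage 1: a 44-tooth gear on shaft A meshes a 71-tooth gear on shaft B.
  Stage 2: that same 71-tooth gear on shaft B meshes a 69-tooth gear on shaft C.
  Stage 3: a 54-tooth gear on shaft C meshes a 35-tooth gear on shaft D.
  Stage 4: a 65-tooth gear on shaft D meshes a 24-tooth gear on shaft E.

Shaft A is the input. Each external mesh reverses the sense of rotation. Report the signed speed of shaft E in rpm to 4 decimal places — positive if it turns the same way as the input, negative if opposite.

Stage 1 [44T→71T]: ω = 1849.0000×44/71 = 1145.8592 rpm, dir flips to −; running = −1145.8592
Stage 2 [71T→69T]: ω = 1145.8592×71/69 = 1179.0725 rpm, dir flips to +; running = +1179.0725
Stage 3 [54T→35T]: ω = 1179.0725×54/35 = 1819.1404 rpm, dir flips to −; running = −1819.1404
Stage 4 [65T→24T]: ω = 1819.1404×65/24 = 4926.8385 rpm, dir flips to +; running = +4926.8385

+4926.8385 rpm (same as input, |ω| = 4926.8385 rpm)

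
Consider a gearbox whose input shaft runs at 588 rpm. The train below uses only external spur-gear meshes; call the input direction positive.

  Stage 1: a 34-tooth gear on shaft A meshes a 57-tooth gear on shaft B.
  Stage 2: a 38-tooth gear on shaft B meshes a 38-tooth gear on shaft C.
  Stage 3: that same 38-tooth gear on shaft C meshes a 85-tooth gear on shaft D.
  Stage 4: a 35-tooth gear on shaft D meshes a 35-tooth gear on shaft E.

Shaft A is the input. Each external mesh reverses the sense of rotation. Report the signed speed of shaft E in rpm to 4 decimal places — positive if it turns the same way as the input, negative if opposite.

Stage 1 [34T→57T]: ω = 588.0000×34/57 = 350.7368 rpm, dir flips to −; running = −350.7368
Stage 2 [38T→38T]: ω = 350.7368×38/38 = 350.7368 rpm, dir flips to +; running = +350.7368
Stage 3 [38T→85T]: ω = 350.7368×38/85 = 156.8000 rpm, dir flips to −; running = −156.8000
Stage 4 [35T→35T]: ω = 156.8000×35/35 = 156.8000 rpm, dir flips to +; running = +156.8000

+156.8000 rpm (same as input, |ω| = 156.8000 rpm)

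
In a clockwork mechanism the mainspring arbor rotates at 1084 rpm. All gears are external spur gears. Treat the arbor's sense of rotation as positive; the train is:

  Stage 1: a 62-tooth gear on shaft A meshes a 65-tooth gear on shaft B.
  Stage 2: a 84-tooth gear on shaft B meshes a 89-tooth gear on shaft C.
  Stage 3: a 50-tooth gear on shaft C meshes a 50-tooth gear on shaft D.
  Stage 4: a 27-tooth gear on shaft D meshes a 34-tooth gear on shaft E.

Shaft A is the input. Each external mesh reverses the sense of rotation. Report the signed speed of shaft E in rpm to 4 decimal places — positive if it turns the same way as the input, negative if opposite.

+774.9644 rpm (same as input, |ω| = 774.9644 rpm)

Stage 1 [62T→65T]: ω = 1084.0000×62/65 = 1033.9692 rpm, dir flips to −; running = −1033.9692
Stage 2 [84T→89T]: ω = 1033.9692×84/89 = 975.8811 rpm, dir flips to +; running = +975.8811
Stage 3 [50T→50T]: ω = 975.8811×50/50 = 975.8811 rpm, dir flips to −; running = −975.8811
Stage 4 [27T→34T]: ω = 975.8811×27/34 = 774.9644 rpm, dir flips to +; running = +774.9644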